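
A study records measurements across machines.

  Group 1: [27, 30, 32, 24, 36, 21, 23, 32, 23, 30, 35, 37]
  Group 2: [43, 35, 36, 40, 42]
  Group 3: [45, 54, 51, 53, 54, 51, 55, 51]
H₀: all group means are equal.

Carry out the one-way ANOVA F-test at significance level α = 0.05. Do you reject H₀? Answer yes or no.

Group means [29.17, 39.20, 51.75], grand mean 38.400
SSB = Σnᵢ(x̄ᵢ−x̄)² = 2452.033; SSW = ΣΣ(x−x̄ᵢ)² = 453.967
MSB = 2452.033/2 = 1226.0167; MSW = 453.967/22 = 20.6348
F = MSB/MSW = 59.4149
df = (2, 22)
p-value (upper-tail) = 0.00000
At α=0.05: p < α → reject H₀

reject H₀: yes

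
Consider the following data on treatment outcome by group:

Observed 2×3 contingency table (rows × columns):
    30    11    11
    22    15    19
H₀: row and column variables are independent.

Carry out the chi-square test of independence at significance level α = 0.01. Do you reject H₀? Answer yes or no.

Row totals [52, 56], col totals [52, 26, 30], n=108
χ² = (30−25.04)²/25.04 + (11−12.52)²/12.52 + (11−14.44)²/14.44 + (22−26.96)²/26.96 + (15−13.48)²/13.48 + (19−15.56)²/15.56 = 3.8366
df = 2
p-value (upper-tail) = 0.14686
At α=0.01: p ≥ α → fail to reject H₀

reject H₀: no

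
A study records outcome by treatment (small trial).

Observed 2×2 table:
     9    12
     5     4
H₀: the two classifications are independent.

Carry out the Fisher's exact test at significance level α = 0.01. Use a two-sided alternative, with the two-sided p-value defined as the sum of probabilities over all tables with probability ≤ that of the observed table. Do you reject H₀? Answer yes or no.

Margins: r₁=21, r₂=9, c₁=14, c₂=16, n=30
p_obs = C(21,9)·C(9,5)/C(30,14); sum pmf over tables with pmf ≤ p_obs
p-value (two-sided) = 0.69439
At α=0.01: p ≥ α → fail to reject H₀

reject H₀: no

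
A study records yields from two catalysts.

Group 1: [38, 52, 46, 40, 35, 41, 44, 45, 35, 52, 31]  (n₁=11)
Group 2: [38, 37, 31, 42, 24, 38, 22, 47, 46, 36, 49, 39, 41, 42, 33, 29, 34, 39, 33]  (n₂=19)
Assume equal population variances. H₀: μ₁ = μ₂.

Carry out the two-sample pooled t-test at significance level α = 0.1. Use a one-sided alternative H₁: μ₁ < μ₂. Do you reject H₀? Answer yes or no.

reject H₀: no

x̄₁=41.727, s₁=6.842, n₁=11
x̄₂=36.842, s₂=7.213, n₂=19
s_p² = [10·6.842² + 18·7.213²]/28 = 50.1681
SE = √(s_p²·(1/11+1/19)) = 2.6835
t = (41.727−36.842)/2.6835 = 1.8204
df = 28
p-value (one-sided, H₁ less) = 0.96030
At α=0.1: p ≥ α → fail to reject H₀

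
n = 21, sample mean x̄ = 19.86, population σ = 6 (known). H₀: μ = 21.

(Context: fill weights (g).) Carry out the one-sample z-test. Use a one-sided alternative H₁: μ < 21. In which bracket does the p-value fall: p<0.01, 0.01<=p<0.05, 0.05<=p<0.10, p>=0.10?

SE = σ/√n = 6/√21 = 1.3093
z = (x̄−μ₀)/SE = (19.86−21)/1.3093 = -0.8707
p-value (one-sided, H₁ less) = 0.19196
→ bracket: p>=0.10

p-value bracket: p>=0.10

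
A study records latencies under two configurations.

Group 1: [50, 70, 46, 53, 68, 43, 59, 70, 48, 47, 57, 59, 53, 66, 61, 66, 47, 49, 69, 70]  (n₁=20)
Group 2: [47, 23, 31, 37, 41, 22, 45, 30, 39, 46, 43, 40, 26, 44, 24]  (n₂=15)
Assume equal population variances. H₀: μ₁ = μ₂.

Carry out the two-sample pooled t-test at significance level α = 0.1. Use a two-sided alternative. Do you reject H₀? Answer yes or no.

reject H₀: yes

x̄₁=57.550, s₁=9.445, n₁=20
x̄₂=35.867, s₂=9.007, n₂=15
s_p² = [19·9.445² + 14·9.007²]/33 = 85.7783
SE = √(s_p²·(1/20+1/15)) = 3.1635
t = (57.550−35.867)/3.1635 = 6.8543
df = 33
p-value (two-sided) = 0.00000
At α=0.1: p < α → reject H₀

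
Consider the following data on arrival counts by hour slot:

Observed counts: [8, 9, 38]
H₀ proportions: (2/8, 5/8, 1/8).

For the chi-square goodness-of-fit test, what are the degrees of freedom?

df = k − 1 = 3 − 1 = 2

degrees of freedom = 2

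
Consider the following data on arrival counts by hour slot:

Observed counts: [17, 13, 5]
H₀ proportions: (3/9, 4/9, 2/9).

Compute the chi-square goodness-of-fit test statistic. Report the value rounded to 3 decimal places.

test statistic = 3.850

n = 35; E_i = n·p_i = [11.67, 15.56, 7.78]
χ² = (17−11.67)²/11.67 + (13−15.56)²/15.56 + (5−7.78)²/7.78 = 3.8500
df = 2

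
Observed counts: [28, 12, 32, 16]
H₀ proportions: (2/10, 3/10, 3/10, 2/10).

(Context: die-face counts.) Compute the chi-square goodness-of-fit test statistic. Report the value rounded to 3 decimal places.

test statistic = 15.333

n = 88; E_i = n·p_i = [17.60, 26.40, 26.40, 17.60]
χ² = (28−17.60)²/17.60 + (12−26.40)²/26.40 + (32−26.40)²/26.40 + (16−17.60)²/17.60 = 15.3333
df = 3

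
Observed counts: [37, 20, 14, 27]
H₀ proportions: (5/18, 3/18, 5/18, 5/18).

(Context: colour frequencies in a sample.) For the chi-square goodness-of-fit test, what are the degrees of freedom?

degrees of freedom = 3

df = k − 1 = 4 − 1 = 3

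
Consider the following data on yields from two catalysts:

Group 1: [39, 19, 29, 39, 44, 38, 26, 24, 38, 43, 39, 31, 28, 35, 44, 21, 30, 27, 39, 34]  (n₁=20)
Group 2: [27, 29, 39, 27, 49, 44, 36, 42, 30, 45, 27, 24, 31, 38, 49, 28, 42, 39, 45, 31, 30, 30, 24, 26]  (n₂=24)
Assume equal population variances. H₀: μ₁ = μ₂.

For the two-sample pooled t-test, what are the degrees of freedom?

df = n₁ + n₂ − 2 = 20 + 24 − 2 = 42

degrees of freedom = 42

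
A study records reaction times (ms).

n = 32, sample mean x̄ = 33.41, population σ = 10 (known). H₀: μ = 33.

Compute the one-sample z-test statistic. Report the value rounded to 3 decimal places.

SE = σ/√n = 10/√32 = 1.7678
z = (x̄−μ₀)/SE = (33.41−33)/1.7678 = 0.2319

test statistic = 0.232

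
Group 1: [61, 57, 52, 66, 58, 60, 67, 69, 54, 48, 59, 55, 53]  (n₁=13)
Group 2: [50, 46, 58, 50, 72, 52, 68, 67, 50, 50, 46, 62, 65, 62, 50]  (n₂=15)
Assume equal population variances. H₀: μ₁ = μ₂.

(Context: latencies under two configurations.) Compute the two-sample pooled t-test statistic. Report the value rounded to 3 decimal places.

x̄₁=58.385, s₁=6.225, n₁=13
x̄₂=56.533, s₂=8.741, n₂=15
s_p² = [12·6.225² + 14·8.741²]/26 = 59.0312
SE = √(s_p²·(1/13+1/15)) = 2.9114
t = (58.385−56.533)/2.9114 = 0.6359
df = 26

test statistic = 0.636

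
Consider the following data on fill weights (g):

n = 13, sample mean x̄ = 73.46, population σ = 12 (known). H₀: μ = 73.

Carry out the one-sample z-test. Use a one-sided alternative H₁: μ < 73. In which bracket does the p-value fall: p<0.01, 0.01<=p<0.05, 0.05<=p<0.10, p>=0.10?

p-value bracket: p>=0.10

SE = σ/√n = 12/√13 = 3.3282
z = (x̄−μ₀)/SE = (73.46−73)/3.3282 = 0.1382
p-value (one-sided, H₁ less) = 0.55496
→ bracket: p>=0.10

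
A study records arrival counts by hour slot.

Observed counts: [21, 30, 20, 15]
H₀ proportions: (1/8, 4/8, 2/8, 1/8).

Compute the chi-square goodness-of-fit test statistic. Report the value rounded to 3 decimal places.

n = 86; E_i = n·p_i = [10.75, 43.00, 21.50, 10.75]
χ² = (21−10.75)²/10.75 + (30−43.00)²/43.00 + (20−21.50)²/21.50 + (15−10.75)²/10.75 = 15.4884
df = 3

test statistic = 15.488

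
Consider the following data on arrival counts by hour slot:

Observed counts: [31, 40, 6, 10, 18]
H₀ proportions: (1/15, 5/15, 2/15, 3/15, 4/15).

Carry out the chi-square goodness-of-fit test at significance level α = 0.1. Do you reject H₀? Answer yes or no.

n = 105; E_i = n·p_i = [7.00, 35.00, 14.00, 21.00, 28.00]
χ² = (31−7.00)²/7.00 + (40−35.00)²/35.00 + (6−14.00)²/14.00 + (10−21.00)²/21.00 + (18−28.00)²/28.00 = 96.9048
df = 4
p-value (upper-tail) = 0.00000
At α=0.1: p < α → reject H₀

reject H₀: yes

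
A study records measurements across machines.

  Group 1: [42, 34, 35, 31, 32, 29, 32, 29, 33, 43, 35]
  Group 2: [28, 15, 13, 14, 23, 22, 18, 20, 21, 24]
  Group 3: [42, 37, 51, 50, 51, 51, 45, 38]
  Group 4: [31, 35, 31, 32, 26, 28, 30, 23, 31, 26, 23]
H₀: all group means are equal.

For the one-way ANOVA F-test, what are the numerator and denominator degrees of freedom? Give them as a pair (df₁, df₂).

k = 4 groups, N = 40 total
df = (k−1, N−k) = (4−1, 40−4) = (3, 36)

degrees of freedom = [3, 36]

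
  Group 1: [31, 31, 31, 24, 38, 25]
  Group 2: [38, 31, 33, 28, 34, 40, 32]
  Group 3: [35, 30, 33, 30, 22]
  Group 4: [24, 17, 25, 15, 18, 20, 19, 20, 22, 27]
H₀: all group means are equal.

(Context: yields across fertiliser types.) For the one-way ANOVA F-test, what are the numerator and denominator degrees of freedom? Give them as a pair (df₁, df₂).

k = 4 groups, N = 28 total
df = (k−1, N−k) = (4−1, 28−4) = (3, 24)

degrees of freedom = [3, 24]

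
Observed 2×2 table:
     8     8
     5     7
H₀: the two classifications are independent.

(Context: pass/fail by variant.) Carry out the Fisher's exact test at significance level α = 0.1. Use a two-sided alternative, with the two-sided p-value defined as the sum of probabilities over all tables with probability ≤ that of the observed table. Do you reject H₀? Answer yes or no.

Margins: r₁=16, r₂=12, c₁=13, c₂=15, n=28
p_obs = C(16,8)·C(12,5)/C(28,13); sum pmf over tables with pmf ≤ p_obs
p-value (two-sided) = 0.71768
At α=0.1: p ≥ α → fail to reject H₀

reject H₀: no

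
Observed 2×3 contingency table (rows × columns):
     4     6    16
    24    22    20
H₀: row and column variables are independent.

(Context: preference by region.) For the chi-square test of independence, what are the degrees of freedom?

degrees of freedom = 2

df = (r−1)(c−1) = (2−1)·(3−1) = 2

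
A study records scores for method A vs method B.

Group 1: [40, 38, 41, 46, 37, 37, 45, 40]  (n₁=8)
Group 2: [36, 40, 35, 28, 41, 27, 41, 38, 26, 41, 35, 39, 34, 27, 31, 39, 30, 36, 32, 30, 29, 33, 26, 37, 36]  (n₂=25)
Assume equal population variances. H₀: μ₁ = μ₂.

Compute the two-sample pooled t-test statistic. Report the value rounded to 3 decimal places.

x̄₁=40.500, s₁=3.423, n₁=8
x̄₂=33.880, s₂=5.019, n₂=25
s_p² = [7·3.423² + 24·5.019²]/31 = 22.1497
SE = √(s_p²·(1/8+1/25)) = 1.9117
t = (40.500−33.880)/1.9117 = 3.4628
df = 31

test statistic = 3.463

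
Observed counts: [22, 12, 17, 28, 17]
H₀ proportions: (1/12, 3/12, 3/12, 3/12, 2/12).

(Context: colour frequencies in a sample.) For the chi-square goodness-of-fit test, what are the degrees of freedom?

df = k − 1 = 5 − 1 = 4

degrees of freedom = 4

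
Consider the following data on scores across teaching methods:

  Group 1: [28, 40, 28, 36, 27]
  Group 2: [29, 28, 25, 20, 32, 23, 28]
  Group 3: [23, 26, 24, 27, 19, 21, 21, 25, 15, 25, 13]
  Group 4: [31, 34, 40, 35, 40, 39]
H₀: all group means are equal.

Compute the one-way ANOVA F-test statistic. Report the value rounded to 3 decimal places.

test statistic = 15.617

Group means [31.80, 26.43, 21.73, 36.50], grand mean 27.655
SSB = Σnᵢ(x̄ᵢ−x̄)² = 952.356; SSW = ΣΣ(x−x̄ᵢ)² = 508.196
MSB = 952.356/3 = 317.4519; MSW = 508.196/25 = 20.3278
F = MSB/MSW = 15.6166
df = (3, 25)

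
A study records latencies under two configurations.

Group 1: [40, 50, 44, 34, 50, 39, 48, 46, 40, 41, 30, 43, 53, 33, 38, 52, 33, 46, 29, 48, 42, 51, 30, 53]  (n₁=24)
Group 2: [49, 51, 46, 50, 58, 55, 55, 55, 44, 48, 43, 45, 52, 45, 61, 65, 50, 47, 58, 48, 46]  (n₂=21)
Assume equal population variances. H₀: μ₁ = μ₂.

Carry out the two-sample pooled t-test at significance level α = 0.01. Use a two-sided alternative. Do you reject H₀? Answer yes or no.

reject H₀: yes

x̄₁=42.208, s₁=7.735, n₁=24
x̄₂=51.000, s₂=5.992, n₂=21
s_p² = [23·7.735² + 20·5.992²]/43 = 48.6967
SE = √(s_p²·(1/24+1/21)) = 2.0852
t = (42.208−51.000)/2.0852 = -4.2163
df = 43
p-value (two-sided) = 0.00013
At α=0.01: p < α → reject H₀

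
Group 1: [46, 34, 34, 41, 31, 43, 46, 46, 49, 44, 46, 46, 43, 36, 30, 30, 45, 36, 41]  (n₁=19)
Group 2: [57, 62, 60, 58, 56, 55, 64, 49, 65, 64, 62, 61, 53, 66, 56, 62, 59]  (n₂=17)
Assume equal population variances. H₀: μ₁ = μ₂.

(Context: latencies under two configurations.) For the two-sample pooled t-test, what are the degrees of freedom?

df = n₁ + n₂ − 2 = 19 + 17 − 2 = 34

degrees of freedom = 34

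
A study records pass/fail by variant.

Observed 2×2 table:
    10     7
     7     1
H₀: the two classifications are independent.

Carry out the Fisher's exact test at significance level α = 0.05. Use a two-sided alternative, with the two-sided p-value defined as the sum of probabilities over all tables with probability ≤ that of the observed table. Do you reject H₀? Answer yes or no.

Margins: r₁=17, r₂=8, c₁=17, c₂=8, n=25
p_obs = C(17,10)·C(8,7)/C(25,17); sum pmf over tables with pmf ≤ p_obs
p-value (two-sided) = 0.20518
At α=0.05: p ≥ α → fail to reject H₀

reject H₀: no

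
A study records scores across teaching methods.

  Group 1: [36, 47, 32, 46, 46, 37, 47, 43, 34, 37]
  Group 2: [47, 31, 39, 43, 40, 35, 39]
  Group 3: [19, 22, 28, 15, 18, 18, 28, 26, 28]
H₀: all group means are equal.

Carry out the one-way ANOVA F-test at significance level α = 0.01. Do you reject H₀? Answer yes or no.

Group means [40.50, 39.14, 22.44], grand mean 33.885
SSB = Σnᵢ(x̄ᵢ−x̄)² = 1809.074; SSW = ΣΣ(x−x̄ᵢ)² = 683.579
MSB = 1809.074/2 = 904.5372; MSW = 683.579/23 = 29.7208
F = MSB/MSW = 30.4344
df = (2, 23)
p-value (upper-tail) = 0.00000
At α=0.01: p < α → reject H₀

reject H₀: yes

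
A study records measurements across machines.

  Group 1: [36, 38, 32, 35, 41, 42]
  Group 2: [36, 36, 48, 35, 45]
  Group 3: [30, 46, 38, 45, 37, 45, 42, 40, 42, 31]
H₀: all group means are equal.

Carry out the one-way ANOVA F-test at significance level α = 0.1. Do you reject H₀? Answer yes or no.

Group means [37.33, 40.00, 39.60], grand mean 39.048
SSB = Σnᵢ(x̄ᵢ−x̄)² = 25.219; SSW = ΣΣ(x−x̄ᵢ)² = 503.733
MSB = 25.219/2 = 12.6095; MSW = 503.733/18 = 27.9852
F = MSB/MSW = 0.4506
df = (2, 18)
p-value (upper-tail) = 0.64425
At α=0.1: p ≥ α → fail to reject H₀

reject H₀: no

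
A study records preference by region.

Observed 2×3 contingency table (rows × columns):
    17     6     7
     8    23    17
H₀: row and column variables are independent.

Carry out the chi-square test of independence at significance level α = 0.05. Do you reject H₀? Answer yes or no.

Row totals [30, 48], col totals [25, 29, 24], n=78
χ² = (17−9.62)²/9.62 + (6−11.15)²/11.15 + (7−9.23)²/9.23 + (8−15.38)²/15.38 + (23−17.85)²/17.85 + (17−14.77)²/14.77 = 13.9619
df = 2
p-value (upper-tail) = 0.00093
At α=0.05: p < α → reject H₀

reject H₀: yes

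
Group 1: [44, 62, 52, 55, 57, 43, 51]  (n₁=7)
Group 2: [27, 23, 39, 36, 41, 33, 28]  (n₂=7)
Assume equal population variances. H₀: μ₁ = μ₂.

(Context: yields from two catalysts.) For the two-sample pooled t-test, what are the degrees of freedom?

degrees of freedom = 12

df = n₁ + n₂ − 2 = 7 + 7 − 2 = 12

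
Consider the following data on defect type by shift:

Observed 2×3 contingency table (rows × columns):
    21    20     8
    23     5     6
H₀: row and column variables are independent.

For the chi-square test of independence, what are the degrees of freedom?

degrees of freedom = 2

df = (r−1)(c−1) = (2−1)·(3−1) = 2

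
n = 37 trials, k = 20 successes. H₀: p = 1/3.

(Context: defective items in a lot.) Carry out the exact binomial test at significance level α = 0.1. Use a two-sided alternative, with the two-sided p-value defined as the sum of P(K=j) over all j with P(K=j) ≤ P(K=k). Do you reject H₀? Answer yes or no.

Exact binomial: n=37, k=20, p₀=1/3=0.3333
P(X=j) = C(n,j)·p₀^j·(1−p₀)^(n−j); p = Σ P(X=j) over j with P(X=j) ≤ P(X=20)
p-value (two-sided) = 0.01326
At α=0.1: p < α → reject H₀

reject H₀: yes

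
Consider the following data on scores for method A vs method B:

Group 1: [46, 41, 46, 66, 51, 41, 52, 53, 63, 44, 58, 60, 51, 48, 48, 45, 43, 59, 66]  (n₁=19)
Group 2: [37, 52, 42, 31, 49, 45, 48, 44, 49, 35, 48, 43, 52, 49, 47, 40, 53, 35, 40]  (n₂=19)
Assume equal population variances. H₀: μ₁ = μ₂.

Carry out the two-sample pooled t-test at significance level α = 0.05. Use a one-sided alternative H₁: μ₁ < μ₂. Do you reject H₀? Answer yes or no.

reject H₀: no

x̄₁=51.632, s₁=8.173, n₁=19
x̄₂=44.158, s₂=6.423, n₂=19
s_p² = [18·8.173² + 18·6.423²]/36 = 54.0263
SE = √(s_p²·(1/19+1/19)) = 2.3847
t = (51.632−44.158)/2.3847 = 3.1340
df = 36
p-value (one-sided, H₁ less) = 0.99829
At α=0.05: p ≥ α → fail to reject H₀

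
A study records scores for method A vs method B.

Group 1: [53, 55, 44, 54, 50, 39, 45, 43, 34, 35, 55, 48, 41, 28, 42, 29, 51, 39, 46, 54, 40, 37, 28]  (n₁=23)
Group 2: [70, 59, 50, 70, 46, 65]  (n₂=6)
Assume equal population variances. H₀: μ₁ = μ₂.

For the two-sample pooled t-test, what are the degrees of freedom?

degrees of freedom = 27

df = n₁ + n₂ − 2 = 23 + 6 − 2 = 27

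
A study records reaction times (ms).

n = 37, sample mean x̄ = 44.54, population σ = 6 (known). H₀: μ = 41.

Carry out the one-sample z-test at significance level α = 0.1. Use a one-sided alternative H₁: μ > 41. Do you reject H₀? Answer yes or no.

reject H₀: yes

SE = σ/√n = 6/√37 = 0.9864
z = (x̄−μ₀)/SE = (44.54−41)/0.9864 = 3.5888
p-value (one-sided, H₁ greater) = 0.00017
At α=0.1: p < α → reject H₀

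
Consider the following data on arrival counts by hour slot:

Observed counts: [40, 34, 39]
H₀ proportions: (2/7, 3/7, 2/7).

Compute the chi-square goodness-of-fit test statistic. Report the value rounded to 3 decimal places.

n = 113; E_i = n·p_i = [32.29, 48.43, 32.29]
χ² = (40−32.29)²/32.29 + (34−48.43)²/48.43 + (39−32.29)²/32.29 = 7.5383
df = 2

test statistic = 7.538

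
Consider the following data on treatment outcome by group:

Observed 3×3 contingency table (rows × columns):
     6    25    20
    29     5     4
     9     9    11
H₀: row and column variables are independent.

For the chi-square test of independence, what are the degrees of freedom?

degrees of freedom = 4

df = (r−1)(c−1) = (3−1)·(3−1) = 4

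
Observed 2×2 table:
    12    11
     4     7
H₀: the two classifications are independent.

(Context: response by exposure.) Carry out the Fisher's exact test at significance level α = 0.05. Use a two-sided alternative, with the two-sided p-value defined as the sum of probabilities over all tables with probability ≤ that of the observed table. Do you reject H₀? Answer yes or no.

reject H₀: no

Margins: r₁=23, r₂=11, c₁=16, c₂=18, n=34
p_obs = C(23,12)·C(11,4)/C(34,16); sum pmf over tables with pmf ≤ p_obs
p-value (two-sided) = 0.47675
At α=0.05: p ≥ α → fail to reject H₀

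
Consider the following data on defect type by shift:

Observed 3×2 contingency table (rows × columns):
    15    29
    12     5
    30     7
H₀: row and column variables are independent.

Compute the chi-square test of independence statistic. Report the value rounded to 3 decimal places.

Row totals [44, 17, 37], col totals [57, 41], n=98
χ² = (15−25.59)²/25.59 + (29−18.41)²/18.41 + (12−9.89)²/9.89 + (5−7.11)²/7.11 + (30−21.52)²/21.52 + (7−15.48)²/15.48 = 19.5429
df = 2

test statistic = 19.543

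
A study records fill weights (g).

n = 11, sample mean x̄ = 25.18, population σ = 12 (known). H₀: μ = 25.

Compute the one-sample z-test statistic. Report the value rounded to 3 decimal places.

SE = σ/√n = 12/√11 = 3.6181
z = (x̄−μ₀)/SE = (25.18−25)/3.6181 = 0.0497

test statistic = 0.050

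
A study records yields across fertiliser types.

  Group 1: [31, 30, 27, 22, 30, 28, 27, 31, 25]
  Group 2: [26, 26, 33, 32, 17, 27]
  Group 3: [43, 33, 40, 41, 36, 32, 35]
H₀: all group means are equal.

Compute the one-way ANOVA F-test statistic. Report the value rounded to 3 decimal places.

Group means [27.89, 26.83, 37.14], grand mean 30.545
SSB = Σnᵢ(x̄ᵢ−x̄)² = 450.875; SSW = ΣΣ(x−x̄ᵢ)² = 342.579
MSB = 450.875/2 = 225.4376; MSW = 342.579/19 = 18.0305
F = MSB/MSW = 12.5031
df = (2, 19)

test statistic = 12.503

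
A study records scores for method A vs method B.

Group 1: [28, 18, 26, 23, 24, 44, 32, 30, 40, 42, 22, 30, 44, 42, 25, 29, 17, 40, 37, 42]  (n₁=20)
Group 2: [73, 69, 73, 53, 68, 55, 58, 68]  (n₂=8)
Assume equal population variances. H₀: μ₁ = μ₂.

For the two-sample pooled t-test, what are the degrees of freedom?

df = n₁ + n₂ − 2 = 20 + 8 − 2 = 26

degrees of freedom = 26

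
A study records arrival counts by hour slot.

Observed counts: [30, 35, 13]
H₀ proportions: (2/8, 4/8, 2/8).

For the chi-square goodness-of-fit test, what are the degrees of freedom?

degrees of freedom = 2

df = k − 1 = 3 − 1 = 2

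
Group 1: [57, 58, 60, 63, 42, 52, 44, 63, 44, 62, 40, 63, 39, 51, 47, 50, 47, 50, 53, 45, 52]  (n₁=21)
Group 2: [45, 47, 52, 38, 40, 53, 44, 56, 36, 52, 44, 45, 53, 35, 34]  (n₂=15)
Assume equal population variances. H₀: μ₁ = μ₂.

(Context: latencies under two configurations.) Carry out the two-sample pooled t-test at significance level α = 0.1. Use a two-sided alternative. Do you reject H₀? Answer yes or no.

x̄₁=51.524, s₁=7.853, n₁=21
x̄₂=44.933, s₂=7.216, n₂=15
s_p² = [20·7.853² + 14·7.216²]/34 = 57.7109
SE = √(s_p²·(1/21+1/15)) = 2.5682
t = (51.524−44.933)/2.5682 = 2.5662
df = 34
p-value (two-sided) = 0.01486
At α=0.1: p < α → reject H₀

reject H₀: yes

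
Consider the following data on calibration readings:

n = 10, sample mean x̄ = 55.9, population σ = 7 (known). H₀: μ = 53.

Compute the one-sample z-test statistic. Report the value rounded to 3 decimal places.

SE = σ/√n = 7/√10 = 2.2136
z = (x̄−μ₀)/SE = (55.9−53)/2.2136 = 1.3101

test statistic = 1.310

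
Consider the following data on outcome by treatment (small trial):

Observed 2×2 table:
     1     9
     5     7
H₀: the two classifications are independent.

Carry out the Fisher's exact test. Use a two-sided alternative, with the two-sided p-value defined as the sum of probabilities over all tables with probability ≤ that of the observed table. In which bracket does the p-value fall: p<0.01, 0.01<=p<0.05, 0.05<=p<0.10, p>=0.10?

Margins: r₁=10, r₂=12, c₁=6, c₂=16, n=22
p_obs = C(10,1)·C(12,5)/C(22,6); sum pmf over tables with pmf ≤ p_obs
p-value (two-sided) = 0.16188
→ bracket: p>=0.10

p-value bracket: p>=0.10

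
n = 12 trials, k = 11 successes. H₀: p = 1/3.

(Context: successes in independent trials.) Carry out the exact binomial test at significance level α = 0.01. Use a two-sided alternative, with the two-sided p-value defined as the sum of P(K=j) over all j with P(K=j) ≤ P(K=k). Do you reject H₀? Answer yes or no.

Exact binomial: n=12, k=11, p₀=1/3=0.3333
P(X=j) = C(n,j)·p₀^j·(1−p₀)^(n−j); p = Σ P(X=j) over j with P(X=j) ≤ P(X=11)
p-value (two-sided) = 0.00005
At α=0.01: p < α → reject H₀

reject H₀: yes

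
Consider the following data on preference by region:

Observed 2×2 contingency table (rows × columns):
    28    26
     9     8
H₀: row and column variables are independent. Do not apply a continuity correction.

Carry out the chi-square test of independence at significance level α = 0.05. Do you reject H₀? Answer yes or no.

Row totals [54, 17], col totals [37, 34], n=71
χ² = (28−28.14)²/28.14 + (26−25.86)²/25.86 + (9−8.86)²/8.86 + (8−8.14)²/8.14 = 0.0061
df = 1
p-value (upper-tail) = 0.93750
At α=0.05: p ≥ α → fail to reject H₀

reject H₀: no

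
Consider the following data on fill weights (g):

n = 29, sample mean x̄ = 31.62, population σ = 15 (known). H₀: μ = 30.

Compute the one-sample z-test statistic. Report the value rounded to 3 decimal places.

test statistic = 0.582

SE = σ/√n = 15/√29 = 2.7854
z = (x̄−μ₀)/SE = (31.62−30)/2.7854 = 0.5816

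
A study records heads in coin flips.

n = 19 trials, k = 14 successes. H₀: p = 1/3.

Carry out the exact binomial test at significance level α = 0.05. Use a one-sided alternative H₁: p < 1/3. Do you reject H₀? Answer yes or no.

reject H₀: no

Exact binomial: n=19, k=14, p₀=1/3=0.3333
P(X≤14) from Σ C(n,i)·p₀^i·(1−p₀)^(n−i)
p-value (one-sided, H₁ less) = 0.99994
At α=0.05: p ≥ α → fail to reject H₀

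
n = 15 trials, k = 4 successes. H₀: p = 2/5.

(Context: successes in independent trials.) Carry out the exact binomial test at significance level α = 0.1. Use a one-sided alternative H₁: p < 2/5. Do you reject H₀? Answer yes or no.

reject H₀: no

Exact binomial: n=15, k=4, p₀=2/5=0.4000
P(X≤4) from Σ C(n,i)·p₀^i·(1−p₀)^(n−i)
p-value (one-sided, H₁ less) = 0.21728
At α=0.1: p ≥ α → fail to reject H₀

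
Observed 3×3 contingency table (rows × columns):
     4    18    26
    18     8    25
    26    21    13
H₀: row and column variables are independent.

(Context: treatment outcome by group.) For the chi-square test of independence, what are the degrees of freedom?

degrees of freedom = 4

df = (r−1)(c−1) = (3−1)·(3−1) = 4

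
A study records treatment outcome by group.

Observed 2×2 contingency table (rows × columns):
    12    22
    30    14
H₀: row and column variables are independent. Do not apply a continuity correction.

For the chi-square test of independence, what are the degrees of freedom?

df = (r−1)(c−1) = (2−1)·(2−1) = 1

degrees of freedom = 1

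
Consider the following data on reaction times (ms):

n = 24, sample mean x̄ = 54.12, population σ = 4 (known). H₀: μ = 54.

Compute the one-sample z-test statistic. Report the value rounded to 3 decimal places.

test statistic = 0.147

SE = σ/√n = 4/√24 = 0.8165
z = (x̄−μ₀)/SE = (54.12−54)/0.8165 = 0.1470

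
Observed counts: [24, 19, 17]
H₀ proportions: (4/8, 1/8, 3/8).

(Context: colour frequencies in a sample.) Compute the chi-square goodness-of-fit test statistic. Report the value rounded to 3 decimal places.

test statistic = 20.178

n = 60; E_i = n·p_i = [30.00, 7.50, 22.50]
χ² = (24−30.00)²/30.00 + (19−7.50)²/7.50 + (17−22.50)²/22.50 = 20.1778
df = 2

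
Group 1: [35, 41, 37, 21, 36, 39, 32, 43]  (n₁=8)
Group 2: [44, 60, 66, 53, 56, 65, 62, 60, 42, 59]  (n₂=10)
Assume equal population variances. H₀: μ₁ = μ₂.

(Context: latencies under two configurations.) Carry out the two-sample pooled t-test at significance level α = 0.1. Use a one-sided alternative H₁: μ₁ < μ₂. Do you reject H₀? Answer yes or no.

x̄₁=35.500, s₁=6.803, n₁=8
x̄₂=56.700, s₂=8.179, n₂=10
s_p² = [7·6.803² + 9·8.179²]/16 = 57.8813
SE = √(s_p²·(1/8+1/10)) = 3.6088
t = (35.500−56.700)/3.6088 = -5.8746
df = 16
p-value (one-sided, H₁ less) = 0.00001
At α=0.1: p < α → reject H₀

reject H₀: yes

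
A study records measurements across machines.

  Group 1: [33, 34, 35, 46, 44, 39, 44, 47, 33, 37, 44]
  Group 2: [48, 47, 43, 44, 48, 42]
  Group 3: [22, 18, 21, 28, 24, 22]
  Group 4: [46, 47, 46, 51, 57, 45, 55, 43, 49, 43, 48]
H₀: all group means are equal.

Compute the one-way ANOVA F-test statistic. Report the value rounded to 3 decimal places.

test statistic = 45.759

Group means [39.64, 45.33, 22.50, 48.18], grand mean 40.382
SSB = Σnᵢ(x̄ᵢ−x̄)² = 2741.014; SSW = ΣΣ(x−x̄ᵢ)² = 599.015
MSB = 2741.014/3 = 913.6714; MSW = 599.015/30 = 19.9672
F = MSB/MSW = 45.7587
df = (3, 30)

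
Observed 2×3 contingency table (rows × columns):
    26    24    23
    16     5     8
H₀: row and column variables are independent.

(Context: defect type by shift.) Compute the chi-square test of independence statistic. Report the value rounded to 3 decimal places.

Row totals [73, 29], col totals [42, 29, 31], n=102
χ² = (26−30.06)²/30.06 + (24−20.75)²/20.75 + (23−22.19)²/22.19 + (16−11.94)²/11.94 + (5−8.25)²/8.25 + (8−8.81)²/8.81 = 3.8172
df = 2

test statistic = 3.817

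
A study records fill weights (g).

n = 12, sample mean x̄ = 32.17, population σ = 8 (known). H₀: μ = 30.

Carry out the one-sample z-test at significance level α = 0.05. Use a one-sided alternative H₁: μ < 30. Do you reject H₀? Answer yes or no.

reject H₀: no

SE = σ/√n = 8/√12 = 2.3094
z = (x̄−μ₀)/SE = (32.17−30)/2.3094 = 0.9396
p-value (one-sided, H₁ less) = 0.82630
At α=0.05: p ≥ α → fail to reject H₀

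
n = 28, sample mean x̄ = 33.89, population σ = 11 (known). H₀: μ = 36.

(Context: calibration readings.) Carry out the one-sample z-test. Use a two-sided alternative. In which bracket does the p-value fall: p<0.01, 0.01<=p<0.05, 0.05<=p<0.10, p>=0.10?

SE = σ/√n = 11/√28 = 2.0788
z = (x̄−μ₀)/SE = (33.89−36)/2.0788 = -1.0150
p-value (two-sided) = 0.31010
→ bracket: p>=0.10

p-value bracket: p>=0.10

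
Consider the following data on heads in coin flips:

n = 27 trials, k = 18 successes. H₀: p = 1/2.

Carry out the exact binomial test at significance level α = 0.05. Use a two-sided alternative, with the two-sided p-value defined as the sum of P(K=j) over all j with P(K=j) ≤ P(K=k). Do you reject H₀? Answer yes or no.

Exact binomial: n=27, k=18, p₀=1/2=0.5000
P(X=j) = C(n,j)·p₀^j·(1−p₀)^(n−j); p = Σ P(X=j) over j with P(X=j) ≤ P(X=18)
p-value (two-sided) = 0.12208
At α=0.05: p ≥ α → fail to reject H₀

reject H₀: no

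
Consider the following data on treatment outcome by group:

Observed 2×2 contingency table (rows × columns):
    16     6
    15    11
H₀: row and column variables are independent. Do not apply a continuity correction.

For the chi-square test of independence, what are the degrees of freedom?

degrees of freedom = 1

df = (r−1)(c−1) = (2−1)·(2−1) = 1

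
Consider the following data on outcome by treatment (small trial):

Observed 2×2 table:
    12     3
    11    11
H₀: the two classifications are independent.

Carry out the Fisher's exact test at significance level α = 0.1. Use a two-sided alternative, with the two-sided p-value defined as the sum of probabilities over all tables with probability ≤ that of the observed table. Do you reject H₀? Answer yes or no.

Margins: r₁=15, r₂=22, c₁=23, c₂=14, n=37
p_obs = C(15,12)·C(22,11)/C(37,23); sum pmf over tables with pmf ≤ p_obs
p-value (two-sided) = 0.09049
At α=0.1: p < α → reject H₀

reject H₀: yes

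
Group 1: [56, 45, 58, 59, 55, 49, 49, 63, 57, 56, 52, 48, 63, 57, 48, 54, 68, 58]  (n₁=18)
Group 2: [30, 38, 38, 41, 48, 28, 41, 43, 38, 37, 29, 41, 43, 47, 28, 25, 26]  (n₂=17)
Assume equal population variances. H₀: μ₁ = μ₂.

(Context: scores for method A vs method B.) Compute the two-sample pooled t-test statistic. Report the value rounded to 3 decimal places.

x̄₁=55.278, s₁=6.037, n₁=18
x̄₂=36.529, s₂=7.417, n₂=17
s_p² = [17·6.037² + 16·7.417²]/33 = 45.4499
SE = √(s_p²·(1/18+1/17)) = 2.2800
t = (55.278−36.529)/2.2800 = 8.2229
df = 33

test statistic = 8.223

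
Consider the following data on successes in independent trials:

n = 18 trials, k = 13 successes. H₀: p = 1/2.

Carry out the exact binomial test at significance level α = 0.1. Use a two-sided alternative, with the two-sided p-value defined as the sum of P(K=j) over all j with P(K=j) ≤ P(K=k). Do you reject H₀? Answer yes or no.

Exact binomial: n=18, k=13, p₀=1/2=0.5000
P(X=j) = C(n,j)·p₀^j·(1−p₀)^(n−j); p = Σ P(X=j) over j with P(X=j) ≤ P(X=13)
p-value (two-sided) = 0.09625
At α=0.1: p < α → reject H₀

reject H₀: yes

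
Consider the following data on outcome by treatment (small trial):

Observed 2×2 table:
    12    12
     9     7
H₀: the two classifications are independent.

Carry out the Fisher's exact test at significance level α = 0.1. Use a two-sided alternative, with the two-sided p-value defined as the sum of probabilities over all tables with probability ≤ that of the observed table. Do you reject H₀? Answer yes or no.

Margins: r₁=24, r₂=16, c₁=21, c₂=19, n=40
p_obs = C(24,12)·C(16,9)/C(40,21); sum pmf over tables with pmf ≤ p_obs
p-value (two-sided) = 0.75530
At α=0.1: p ≥ α → fail to reject H₀

reject H₀: no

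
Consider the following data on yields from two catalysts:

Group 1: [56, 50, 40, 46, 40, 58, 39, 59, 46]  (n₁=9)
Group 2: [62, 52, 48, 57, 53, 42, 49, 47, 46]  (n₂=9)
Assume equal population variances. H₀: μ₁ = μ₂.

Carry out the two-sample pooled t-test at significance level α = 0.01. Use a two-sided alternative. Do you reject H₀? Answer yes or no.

reject H₀: no

x̄₁=48.222, s₁=7.949, n₁=9
x̄₂=50.667, s₂=6.083, n₂=9
s_p² = [8·7.949² + 8·6.083²]/16 = 50.0972
SE = √(s_p²·(1/9+1/9)) = 3.3366
t = (48.222−50.667)/3.3366 = -0.7326
df = 16
p-value (two-sided) = 0.47439
At α=0.01: p ≥ α → fail to reject H₀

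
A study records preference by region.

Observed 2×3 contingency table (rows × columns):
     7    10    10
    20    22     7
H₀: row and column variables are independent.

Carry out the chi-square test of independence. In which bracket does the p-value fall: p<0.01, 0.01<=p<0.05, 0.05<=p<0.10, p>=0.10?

p-value bracket: 0.05<=p<0.10

Row totals [27, 49], col totals [27, 32, 17], n=76
χ² = (7−9.59)²/9.59 + (10−11.37)²/11.37 + (10−6.04)²/6.04 + (20−17.41)²/17.41 + (22−20.63)²/20.63 + (7−10.96)²/10.96 = 5.3703
df = 2
p-value (upper-tail) = 0.06821
→ bracket: 0.05<=p<0.10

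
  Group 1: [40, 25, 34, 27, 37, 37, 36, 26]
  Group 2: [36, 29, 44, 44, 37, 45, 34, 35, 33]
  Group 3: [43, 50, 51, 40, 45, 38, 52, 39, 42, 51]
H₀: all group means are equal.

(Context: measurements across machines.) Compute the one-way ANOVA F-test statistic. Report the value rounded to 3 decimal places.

Group means [32.75, 37.44, 45.10], grand mean 38.889
SSB = Σnᵢ(x̄ᵢ−x̄)² = 706.044; SSW = ΣΣ(x−x̄ᵢ)² = 762.622
MSB = 706.044/2 = 353.0222; MSW = 762.622/24 = 31.7759
F = MSB/MSW = 11.1097
df = (2, 24)

test statistic = 11.110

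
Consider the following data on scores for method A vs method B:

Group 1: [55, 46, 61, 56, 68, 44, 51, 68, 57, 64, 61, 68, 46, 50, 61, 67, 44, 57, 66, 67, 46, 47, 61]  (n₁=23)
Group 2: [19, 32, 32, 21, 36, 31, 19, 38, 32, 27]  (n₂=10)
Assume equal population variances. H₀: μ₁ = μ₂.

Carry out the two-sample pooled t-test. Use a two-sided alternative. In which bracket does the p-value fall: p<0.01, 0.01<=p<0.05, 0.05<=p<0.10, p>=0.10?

x̄₁=57.000, s₁=8.655, n₁=23
x̄₂=28.700, s₂=6.897, n₂=10
s_p² = [22·8.655² + 9·6.897²]/31 = 66.9710
SE = √(s_p²·(1/23+1/10)) = 3.0998
t = (57.000−28.700)/3.0998 = 9.1296
df = 31
p-value (two-sided) = 0.00000
→ bracket: p<0.01

p-value bracket: p<0.01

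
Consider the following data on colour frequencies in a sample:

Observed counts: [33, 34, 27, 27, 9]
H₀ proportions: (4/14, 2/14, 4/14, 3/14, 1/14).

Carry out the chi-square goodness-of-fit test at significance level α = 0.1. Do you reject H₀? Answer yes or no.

n = 130; E_i = n·p_i = [37.14, 18.57, 37.14, 27.86, 9.29]
χ² = (33−37.14)²/37.14 + (34−18.57)²/18.57 + (27−37.14)²/37.14 + (27−27.86)²/27.86 + (9−9.29)²/9.29 = 16.0846
df = 4
p-value (upper-tail) = 0.00291
At α=0.1: p < α → reject H₀

reject H₀: yes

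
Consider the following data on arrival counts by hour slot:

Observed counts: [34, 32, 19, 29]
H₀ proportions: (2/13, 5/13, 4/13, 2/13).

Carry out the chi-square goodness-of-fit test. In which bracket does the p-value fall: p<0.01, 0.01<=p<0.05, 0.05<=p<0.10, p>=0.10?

p-value bracket: p<0.01

n = 114; E_i = n·p_i = [17.54, 43.85, 35.08, 17.54]
χ² = (34−17.54)²/17.54 + (32−43.85)²/43.85 + (19−35.08)²/35.08 + (29−17.54)²/17.54 = 33.5101
df = 3
p-value (upper-tail) = 0.00000
→ bracket: p<0.01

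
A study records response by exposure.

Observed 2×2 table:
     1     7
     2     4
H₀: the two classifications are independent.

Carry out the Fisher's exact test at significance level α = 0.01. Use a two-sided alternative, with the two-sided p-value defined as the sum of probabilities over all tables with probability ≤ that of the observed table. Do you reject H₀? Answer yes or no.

reject H₀: no

Margins: r₁=8, r₂=6, c₁=3, c₂=11, n=14
p_obs = C(8,1)·C(6,2)/C(14,3); sum pmf over tables with pmf ≤ p_obs
p-value (two-sided) = 0.53846
At α=0.01: p ≥ α → fail to reject H₀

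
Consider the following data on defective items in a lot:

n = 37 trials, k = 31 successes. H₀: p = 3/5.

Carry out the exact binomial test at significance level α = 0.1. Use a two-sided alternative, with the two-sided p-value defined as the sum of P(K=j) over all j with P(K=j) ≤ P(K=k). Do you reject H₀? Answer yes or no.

Exact binomial: n=37, k=31, p₀=3/5=0.6000
P(X=j) = C(n,j)·p₀^j·(1−p₀)^(n−j); p = Σ P(X=j) over j with P(X=j) ≤ P(X=31)
p-value (two-sided) = 0.00236
At α=0.1: p < α → reject H₀

reject H₀: yes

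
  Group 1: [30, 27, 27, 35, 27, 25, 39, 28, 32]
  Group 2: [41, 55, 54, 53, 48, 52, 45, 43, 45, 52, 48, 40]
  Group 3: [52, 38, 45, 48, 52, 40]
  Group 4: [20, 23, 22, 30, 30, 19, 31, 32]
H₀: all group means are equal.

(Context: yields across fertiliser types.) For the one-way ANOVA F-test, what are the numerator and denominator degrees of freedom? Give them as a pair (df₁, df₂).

degrees of freedom = [3, 31]

k = 4 groups, N = 35 total
df = (k−1, N−k) = (4−1, 35−4) = (3, 31)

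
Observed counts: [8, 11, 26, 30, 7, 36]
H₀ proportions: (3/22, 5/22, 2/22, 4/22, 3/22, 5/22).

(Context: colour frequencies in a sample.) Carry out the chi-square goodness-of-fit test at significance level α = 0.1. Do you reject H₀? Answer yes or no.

reject H₀: yes

n = 118; E_i = n·p_i = [16.09, 26.82, 10.73, 21.45, 16.09, 26.82]
χ² = (8−16.09)²/16.09 + (11−26.82)²/26.82 + (26−10.73)²/10.73 + (30−21.45)²/21.45 + (7−16.09)²/16.09 + (36−26.82)²/26.82 = 46.8260
df = 5
p-value (upper-tail) = 0.00000
At α=0.1: p < α → reject H₀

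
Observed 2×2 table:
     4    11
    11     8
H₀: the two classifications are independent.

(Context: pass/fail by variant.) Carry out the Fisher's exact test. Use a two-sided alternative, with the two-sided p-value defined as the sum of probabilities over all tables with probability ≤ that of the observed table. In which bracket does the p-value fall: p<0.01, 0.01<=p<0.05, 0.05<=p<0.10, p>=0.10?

Margins: r₁=15, r₂=19, c₁=15, c₂=19, n=34
p_obs = C(15,4)·C(19,11)/C(34,15); sum pmf over tables with pmf ≤ p_obs
p-value (two-sided) = 0.09148
→ bracket: 0.05<=p<0.10

p-value bracket: 0.05<=p<0.10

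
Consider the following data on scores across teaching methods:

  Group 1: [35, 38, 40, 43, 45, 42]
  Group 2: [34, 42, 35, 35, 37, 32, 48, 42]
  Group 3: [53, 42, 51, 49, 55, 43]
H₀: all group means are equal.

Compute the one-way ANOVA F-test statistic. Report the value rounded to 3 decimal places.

Group means [40.50, 38.12, 48.83], grand mean 42.050
SSB = Σnᵢ(x̄ᵢ−x̄)² = 413.742; SSW = ΣΣ(x−x̄ᵢ)² = 409.208
MSB = 413.742/2 = 206.8708; MSW = 409.208/17 = 24.0711
F = MSB/MSW = 8.5942
df = (2, 17)

test statistic = 8.594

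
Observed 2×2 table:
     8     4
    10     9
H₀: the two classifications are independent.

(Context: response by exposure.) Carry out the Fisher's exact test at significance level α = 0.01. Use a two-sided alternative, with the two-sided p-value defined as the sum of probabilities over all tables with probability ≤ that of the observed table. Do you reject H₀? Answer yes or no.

reject H₀: no

Margins: r₁=12, r₂=19, c₁=18, c₂=13, n=31
p_obs = C(12,8)·C(19,10)/C(31,18); sum pmf over tables with pmf ≤ p_obs
p-value (two-sided) = 0.48403
At α=0.01: p ≥ α → fail to reject H₀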